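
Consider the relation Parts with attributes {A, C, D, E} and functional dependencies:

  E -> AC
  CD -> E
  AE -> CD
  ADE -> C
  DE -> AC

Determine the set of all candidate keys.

{E}⁺: E→AC adds A, C; AE→CD adds D → {A, C, D, E}.
{C, D}⁺: CD→E adds E; DE→AC adds A → {A, C, D, E}. Minimal: {D}⁺ = {D}; {C}⁺ = {C} — none reach the full schema.
Any other superkey contains one of these as a subset, so there are no further candidate keys.

(E), (C, D)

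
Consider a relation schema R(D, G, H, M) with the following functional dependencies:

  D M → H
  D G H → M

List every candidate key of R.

Attributes D, G never appear on any right-hand side, so every candidate key must contain {D, G}.
{D, G}⁺ = {D, G}, which is not all of the schema, so we must add further attributes.
{D, G, H}⁺: DGH→M adds M → {D, G, H, M}. Minimal: {G, H}⁺ = {G, H}; {D, H}⁺ = {D, H}; {D, G}⁺ = {D, G} — none reach the full schema.
{D, G, M}⁺: DM→H adds H → {D, G, H, M}. Minimal: {G, M}⁺ = {G, M}; {D, M}⁺ = {D, H, M}; {D, G}⁺ = {D, G} — none reach the full schema.
Any other superkey contains one of these as a subset, so there are no further candidate keys.

(D, G, H); (D, G, M)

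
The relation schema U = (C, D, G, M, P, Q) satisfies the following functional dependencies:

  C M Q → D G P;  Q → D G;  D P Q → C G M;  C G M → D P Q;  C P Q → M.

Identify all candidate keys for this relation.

{P, Q}; {C, G, M}; {C, M, Q}

{P, Q}⁺: Q→DG adds D, G; DPQ→CGM adds C, M → {C, D, G, M, P, Q}. Minimal: {Q}⁺ = {D, G, Q}; {P}⁺ = {P} — none reach the full schema.
{C, G, M}⁺: CGM→DPQ adds D, P, Q → {C, D, G, M, P, Q}. Minimal: {G, M}⁺ = {G, M}; {C, M}⁺ = {C, M}; {C, G}⁺ = {C, G} — none reach the full schema.
{C, M, Q}⁺: CMQ→DGP adds D, G, P → {C, D, G, M, P, Q}. Minimal: {M, Q}⁺ = {D, G, M, Q}; {C, Q}⁺ = {C, D, G, Q}; {C, M}⁺ = {C, M} — none reach the full schema.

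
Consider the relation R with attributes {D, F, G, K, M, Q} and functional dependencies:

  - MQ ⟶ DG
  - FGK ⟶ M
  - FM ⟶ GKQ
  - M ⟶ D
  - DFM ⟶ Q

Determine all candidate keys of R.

FM; FGK

Attribute F never appears on the right-hand side of any dependency, so F must belong to every candidate key.
{F}⁺ = {F}, which is not all of the schema, so we must add further attributes.
{F, M}⁺: FM→GKQ adds G, K, Q; M→D adds D → {D, F, G, K, M, Q}.
{F, G, K}⁺: FGK→M adds M; FM→GKQ adds Q; M→D adds D → {D, F, G, K, M, Q}.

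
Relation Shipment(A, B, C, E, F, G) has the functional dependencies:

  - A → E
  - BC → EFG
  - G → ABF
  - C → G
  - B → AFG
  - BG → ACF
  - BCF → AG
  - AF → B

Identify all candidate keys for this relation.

(B), (C), (G), (A, F)

{B}⁺: B→AFG adds A, F, G; BG→ACF adds C; A→E adds E → {A, B, C, E, F, G}.
{C}⁺: C→G adds G; G→ABF adds A, B, F; A→E adds E → {A, B, C, E, F, G}.
{G}⁺: G→ABF adds A, B, F; BG→ACF adds C; A→E adds E → {A, B, C, E, F, G}.
{A, F}⁺: A→E adds E; AF→B adds B; B→AFG adds G; BG→ACF adds C → {A, B, C, E, F, G}. Minimal: {F}⁺ = {F}; {A}⁺ = {A, E} — none reach the full schema.
Any other superkey contains one of these as a subset, so there are no further candidate keys.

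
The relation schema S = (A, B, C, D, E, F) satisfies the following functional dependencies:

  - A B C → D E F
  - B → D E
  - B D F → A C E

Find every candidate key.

BF; ABC

Attribute B never appears on the right-hand side of any dependency, so B must belong to every candidate key.
{B}⁺ = {B, D, E}, which is not all of the schema, so we must add further attributes.
{B, F}⁺: B→DE adds D, E; BDF→ACE adds A, C → {A, B, C, D, E, F}. Minimal: {F}⁺ = {F}; {B}⁺ = {B, D, E} — none reach the full schema.
{A, B, C}⁺: ABC→DEF adds D, E, F → {A, B, C, D, E, F}. Minimal: {B, C}⁺ = {B, C, D, E}; {A, C}⁺ = {A, C}; {A, B}⁺ = {A, B, D, E} — none reach the full schema.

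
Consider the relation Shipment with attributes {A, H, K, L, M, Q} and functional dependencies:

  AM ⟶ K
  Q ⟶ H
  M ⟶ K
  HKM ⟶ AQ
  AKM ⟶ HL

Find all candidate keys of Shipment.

Attribute M never appears on the right-hand side of any dependency, so M must belong to every candidate key.
{M}⁺ = {K, M}, which is not all of the schema, so we must add further attributes.
{A, M}⁺: AM→K adds K; AKM→HL adds H, L; HKM→AQ adds Q → {A, H, K, L, M, Q}. Minimal: {M}⁺ = {K, M}; {A}⁺ = {A} — none reach the full schema.
{H, M}⁺: M→K adds K; HKM→AQ adds A, Q; AKM→HL adds L → {A, H, K, L, M, Q}. Minimal: {M}⁺ = {K, M}; {H}⁺ = {H} — none reach the full schema.
{M, Q}⁺: Q→H adds H; M→K adds K; HKM→AQ adds A; AKM→HL adds L → {A, H, K, L, M, Q}. Minimal: {Q}⁺ = {H, Q}; {M}⁺ = {K, M} — none reach the full schema.

(A, M); (H, M); (M, Q)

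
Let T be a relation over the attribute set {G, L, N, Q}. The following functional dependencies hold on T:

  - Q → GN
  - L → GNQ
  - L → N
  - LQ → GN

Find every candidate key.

Attribute L never appears on the right-hand side of any dependency, so L must belong to every candidate key.
{L}⁺ = {G, L, N, Q}, which is all of the schema, so {L} is the only candidate key.

{L}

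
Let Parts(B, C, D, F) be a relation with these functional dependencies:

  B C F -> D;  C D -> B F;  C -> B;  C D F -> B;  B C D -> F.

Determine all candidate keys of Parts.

{C, D}; {C, F}

Attribute C never appears on the right-hand side of any dependency, so C must belong to every candidate key.
{C}⁺ = {B, C}, which is not all of the schema, so we must add further attributes.
{C, D}⁺: CD→BF adds B, F → {B, C, D, F}. Minimal: {D}⁺ = {D}; {C}⁺ = {B, C} — none reach the full schema.
{C, F}⁺: C→B adds B; BCF→D adds D → {B, C, D, F}. Minimal: {F}⁺ = {F}; {C}⁺ = {B, C} — none reach the full schema.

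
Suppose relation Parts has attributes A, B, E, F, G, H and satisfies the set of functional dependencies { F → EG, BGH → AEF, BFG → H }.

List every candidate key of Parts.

Attribute B never appears on the right-hand side of any dependency, so B must belong to every candidate key.
{B}⁺ = {B}, which is not all of the schema, so we must add further attributes.
{B, F}⁺: F→EG adds E, G; BFG→H adds H; BGH→AEF adds A → {A, B, E, F, G, H}. Minimal: {F}⁺ = {E, F, G}; {B}⁺ = {B} — none reach the full schema.
{B, G, H}⁺: BGH→AEF adds A, E, F → {A, B, E, F, G, H}. Minimal: {G, H}⁺ = {G, H}; {B, H}⁺ = {B, H}; {B, G}⁺ = {B, G} — none reach the full schema.
Any other superkey contains one of these as a subset, so there are no further candidate keys.

{B, F}, {B, G, H}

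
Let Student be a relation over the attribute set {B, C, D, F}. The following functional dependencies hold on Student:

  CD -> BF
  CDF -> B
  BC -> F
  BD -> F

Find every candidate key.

{C, D}

Attributes C, D never appear on any right-hand side, so every candidate key must contain {C, D}.
{C, D}⁺ = {B, C, D, F}, which is all of the schema, so {C, D} is the only candidate key.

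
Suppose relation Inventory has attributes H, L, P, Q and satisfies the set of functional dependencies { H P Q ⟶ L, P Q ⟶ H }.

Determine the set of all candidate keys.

Attributes P, Q never appear on any right-hand side, so every candidate key must contain {P, Q}.
{P, Q}⁺ = {H, L, P, Q}, which is all of the schema, so {P, Q} is the only candidate key.

PQ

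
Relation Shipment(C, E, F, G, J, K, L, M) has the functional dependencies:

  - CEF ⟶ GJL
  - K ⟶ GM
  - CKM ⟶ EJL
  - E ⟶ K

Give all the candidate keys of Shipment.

(C, E, F); (C, F, K)

Attributes C, F never appear on any right-hand side, so every candidate key must contain {C, F}.
{C, F}⁺ = {C, F}, which is not all of the schema, so we must add further attributes.
{C, E, F}⁺: CEF→GJL adds G, J, L; E→K adds K; K→GM adds M → {C, E, F, G, J, K, L, M}. Minimal: {E, F}⁺ = {E, F, G, K, M}; {C, F}⁺ = {C, F}; {C, E}⁺ = {C, E, G, J, K, L, M} — none reach the full schema.
{C, F, K}⁺: K→GM adds G, M; CKM→EJL adds E, J, L → {C, E, F, G, J, K, L, M}. Minimal: {F, K}⁺ = {F, G, K, M}; {C, K}⁺ = {C, E, G, J, K, L, M}; {C, F}⁺ = {C, F} — none reach the full schema.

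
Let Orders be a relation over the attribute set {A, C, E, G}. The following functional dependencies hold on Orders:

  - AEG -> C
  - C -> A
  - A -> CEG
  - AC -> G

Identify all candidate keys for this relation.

{A}, {C}

{A}⁺: A→CEG adds C, E, G → {A, C, E, G}.
{C}⁺: C→A adds A; A→CEG adds E, G → {A, C, E, G}.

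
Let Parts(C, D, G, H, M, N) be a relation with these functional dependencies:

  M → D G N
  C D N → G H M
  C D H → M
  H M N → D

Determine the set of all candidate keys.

Attribute C never appears on the right-hand side of any dependency, so C must belong to every candidate key.
{C}⁺ = {C}, which is not all of the schema, so we must add further attributes.
{C, M}⁺: M→DGN adds D, G, N; CDN→GHM adds H → {C, D, G, H, M, N}.
{C, D, H}⁺: CDH→M adds M; M→DGN adds G, N → {C, D, G, H, M, N}.
{C, D, N}⁺: CDN→GHM adds G, H, M → {C, D, G, H, M, N}.

CM; CDH; CDN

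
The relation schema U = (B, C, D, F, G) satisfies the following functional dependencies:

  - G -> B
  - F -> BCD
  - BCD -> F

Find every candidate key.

Attribute G never appears on the right-hand side of any dependency, so G must belong to every candidate key.
{G}⁺ = {B, G}, which is not all of the schema, so we must add further attributes.
{F, G}⁺: G→B adds B; F→BCD adds C, D → {B, C, D, F, G}.
{C, D, G}⁺: G→B adds B; BCD→F adds F → {B, C, D, F, G}.

FG, CDG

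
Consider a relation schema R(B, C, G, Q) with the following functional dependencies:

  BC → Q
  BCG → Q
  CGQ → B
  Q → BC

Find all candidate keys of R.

{G, Q}, {B, C, G}

Attribute G never appears on the right-hand side of any dependency, so G must belong to every candidate key.
{G}⁺ = {G}, which is not all of the schema, so we must add further attributes.
{G, Q}⁺: Q→BC adds B, C → {B, C, G, Q}.
{B, C, G}⁺: BC→Q adds Q → {B, C, G, Q}.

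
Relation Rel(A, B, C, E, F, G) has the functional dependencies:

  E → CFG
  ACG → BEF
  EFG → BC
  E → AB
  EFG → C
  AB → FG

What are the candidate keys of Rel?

{E}⁺: E→CFG adds C, F, G; EFG→BC adds B; E→AB adds A → {A, B, C, E, F, G}.
{A, B, C}⁺: AB→FG adds F, G; ACG→BEF adds E → {A, B, C, E, F, G}. Minimal: {B, C}⁺ = {B, C}; {A, C}⁺ = {A, C}; {A, B}⁺ = {A, B, F, G} — none reach the full schema.
{A, C, G}⁺: ACG→BEF adds B, E, F → {A, B, C, E, F, G}. Minimal: {C, G}⁺ = {C, G}; {A, G}⁺ = {A, G}; {A, C}⁺ = {A, C} — none reach the full schema.

{E}; {A, B, C}; {A, C, G}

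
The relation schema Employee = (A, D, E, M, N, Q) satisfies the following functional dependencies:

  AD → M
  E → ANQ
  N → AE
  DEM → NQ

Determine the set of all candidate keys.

Attribute D never appears on the right-hand side of any dependency, so D must belong to every candidate key.
{D}⁺ = {D}, which is not all of the schema, so we must add further attributes.
{D, E}⁺: E→ANQ adds A, N, Q; AD→M adds M → {A, D, E, M, N, Q}. Minimal: {E}⁺ = {A, E, N, Q}; {D}⁺ = {D} — none reach the full schema.
{D, N}⁺: N→AE adds A, E; AD→M adds M; E→ANQ adds Q → {A, D, E, M, N, Q}. Minimal: {N}⁺ = {A, E, N, Q}; {D}⁺ = {D} — none reach the full schema.

{D, E}, {D, N}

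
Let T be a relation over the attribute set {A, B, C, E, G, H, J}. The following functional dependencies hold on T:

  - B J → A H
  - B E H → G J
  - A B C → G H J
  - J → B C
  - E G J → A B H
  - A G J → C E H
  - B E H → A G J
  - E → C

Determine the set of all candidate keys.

{J}; {A, B, C}; {A, B, E}; {B, E, H}

{J}⁺: J→BC adds B, C; BJ→AH adds A, H; ABC→GHJ adds G; AGJ→CEH adds E → {A, B, C, E, G, H, J}.
{A, B, C}⁺: ABC→GHJ adds G, H, J; AGJ→CEH adds E → {A, B, C, E, G, H, J}.
{A, B, E}⁺: E→C adds C; ABC→GHJ adds G, H, J → {A, B, C, E, G, H, J}.
{B, E, H}⁺: BEH→GJ adds G, J; J→BC adds C; EGJ→ABH adds A → {A, B, C, E, G, H, J}.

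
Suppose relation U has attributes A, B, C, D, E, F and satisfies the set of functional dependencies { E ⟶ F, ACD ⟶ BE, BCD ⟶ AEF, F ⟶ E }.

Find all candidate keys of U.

Attributes C, D never appear on any right-hand side, so every candidate key must contain {C, D}.
{C, D}⁺ = {C, D}, which is not all of the schema, so we must add further attributes.
{A, C, D}⁺: ACD→BE adds B, E; BCD→AEF adds F → {A, B, C, D, E, F}.
{B, C, D}⁺: BCD→AEF adds A, E, F → {A, B, C, D, E, F}.
Any other superkey contains one of these as a subset, so there are no further candidate keys.

(A, C, D); (B, C, D)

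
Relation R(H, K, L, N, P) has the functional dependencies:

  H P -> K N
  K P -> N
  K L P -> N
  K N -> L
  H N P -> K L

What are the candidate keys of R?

(H, P)

{H, P}⁺: HP→KN adds K, N; KN→L adds L → {H, K, L, N, P}. Minimal: {P}⁺ = {P}; {H}⁺ = {H} — none reach the full schema.
No other minimal superkey exists.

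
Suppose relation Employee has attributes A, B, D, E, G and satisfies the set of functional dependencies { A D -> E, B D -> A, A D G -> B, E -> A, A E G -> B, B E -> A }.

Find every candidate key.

Attributes D, G never appear on any right-hand side, so every candidate key must contain {D, G}.
{D, G}⁺ = {D, G}, which is not all of the schema, so we must add further attributes.
{A, D, G}⁺: AD→E adds E; ADG→B adds B → {A, B, D, E, G}.
{B, D, G}⁺: BD→A adds A; AD→E adds E → {A, B, D, E, G}.
{D, E, G}⁺: E→A adds A; AEG→B adds B → {A, B, D, E, G}.
Any other superkey contains one of these as a subset, so there are no further candidate keys.

{A, D, G}, {B, D, G}, {D, E, G}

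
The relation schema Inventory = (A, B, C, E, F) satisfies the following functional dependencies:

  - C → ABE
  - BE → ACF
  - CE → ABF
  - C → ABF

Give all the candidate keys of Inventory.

{C}⁺: C→ABE adds A, B, E; BE→ACF adds F → {A, B, C, E, F}.
{B, E}⁺: BE→ACF adds A, C, F → {A, B, C, E, F}.

(C), (B, E)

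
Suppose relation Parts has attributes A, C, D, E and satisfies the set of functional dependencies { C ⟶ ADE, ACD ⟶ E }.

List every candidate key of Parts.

C

{C}⁺: C→ADE adds A, D, E → {A, C, D, E}.
No other minimal superkey exists.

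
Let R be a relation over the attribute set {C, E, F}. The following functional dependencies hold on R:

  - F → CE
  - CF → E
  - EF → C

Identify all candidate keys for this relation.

F

{F}⁺: F→CE adds C, E → {C, E, F}.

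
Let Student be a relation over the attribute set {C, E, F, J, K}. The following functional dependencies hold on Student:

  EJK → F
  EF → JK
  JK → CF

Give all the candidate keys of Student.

Attribute E never appears on the right-hand side of any dependency, so E must belong to every candidate key.
{E}⁺ = {E}, which is not all of the schema, so we must add further attributes.
{E, F}⁺: EF→JK adds J, K; JK→CF adds C → {C, E, F, J, K}.
{E, J, K}⁺: EJK→F adds F; JK→CF adds C → {C, E, F, J, K}.
Any other superkey contains one of these as a subset, so there are no further candidate keys.

(E, F), (E, J, K)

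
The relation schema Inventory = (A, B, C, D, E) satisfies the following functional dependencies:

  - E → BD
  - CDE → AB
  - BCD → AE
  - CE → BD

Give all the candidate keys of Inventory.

CE; BCD

Attribute C never appears on the right-hand side of any dependency, so C must belong to every candidate key.
{C}⁺ = {C}, which is not all of the schema, so we must add further attributes.
{C, E}⁺: E→BD adds B, D; CDE→AB adds A → {A, B, C, D, E}. Minimal: {E}⁺ = {B, D, E}; {C}⁺ = {C} — none reach the full schema.
{B, C, D}⁺: BCD→AE adds A, E → {A, B, C, D, E}. Minimal: {C, D}⁺ = {C, D}; {B, D}⁺ = {B, D}; {B, C}⁺ = {B, C} — none reach the full schema.
Any other superkey contains one of these as a subset, so there are no further candidate keys.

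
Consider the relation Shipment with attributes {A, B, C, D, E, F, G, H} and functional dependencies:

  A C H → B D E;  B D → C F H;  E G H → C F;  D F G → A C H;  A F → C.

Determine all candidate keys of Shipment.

{B, D, G}, {D, F, G}, {A, C, G, H}, {A, E, G, H}, {A, F, G, H}, {D, E, G, H}

{B, D, G}⁺: BD→CFH adds C, F, H; DFG→ACH adds A; ACH→BDE adds E → {A, B, C, D, E, F, G, H}. Minimal: {D, G}⁺ = {D, G}; {B, G}⁺ = {B, G}; {B, D}⁺ = {B, C, D, F, H} — none reach the full schema.
{D, F, G}⁺: DFG→ACH adds A, C, H; ACH→BDE adds B, E → {A, B, C, D, E, F, G, H}. Minimal: {F, G}⁺ = {F, G}; {D, G}⁺ = {D, G}; {D, F}⁺ = {D, F} — none reach the full schema.
{A, C, G, H}⁺: ACH→BDE adds B, D, E; BD→CFH adds F → {A, B, C, D, E, F, G, H}. Minimal: {C, G, H}⁺ = {C, G, H}; {A, G, H}⁺ = {A, G, H}; {A, C, H}⁺ = {A, B, C, D, E, F, H}; … — none reach the full schema.
{A, E, G, H}⁺: EGH→CF adds C, F; ACH→BDE adds B, D → {A, B, C, D, E, F, G, H}. Minimal: {E, G, H}⁺ = {C, E, F, G, H}; {A, G, H}⁺ = {A, G, H}; {A, E, H}⁺ = {A, E, H}; … — none reach the full schema.
{A, F, G, H}⁺: AF→C adds C; ACH→BDE adds B, D, E → {A, B, C, D, E, F, G, H}. Minimal: {F, G, H}⁺ = {F, G, H}; {A, G, H}⁺ = {A, G, H}; {A, F, H}⁺ = {A, B, C, D, E, F, H}; … — none reach the full schema.
{D, E, G, H}⁺: EGH→CF adds C, F; DFG→ACH adds A; ACH→BDE adds B → {A, B, C, D, E, F, G, H}. Minimal: {E, G, H}⁺ = {C, E, F, G, H}; {D, G, H}⁺ = {D, G, H}; {D, E, H}⁺ = {D, E, H}; … — none reach the full schema.
Any other superkey contains one of these as a subset, so there are no further candidate keys.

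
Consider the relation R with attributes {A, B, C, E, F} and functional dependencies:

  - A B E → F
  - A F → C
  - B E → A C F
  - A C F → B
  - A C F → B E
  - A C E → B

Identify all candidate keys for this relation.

{A, F}; {B, E}; {A, C, E}

{A, F}⁺: AF→C adds C; ACF→B adds B; ACF→BE adds E → {A, B, C, E, F}. Minimal: {F}⁺ = {F}; {A}⁺ = {A} — none reach the full schema.
{B, E}⁺: BE→ACF adds A, C, F → {A, B, C, E, F}. Minimal: {E}⁺ = {E}; {B}⁺ = {B} — none reach the full schema.
{A, C, E}⁺: ACE→B adds B; ABE→F adds F → {A, B, C, E, F}. Minimal: {C, E}⁺ = {C, E}; {A, E}⁺ = {A, E}; {A, C}⁺ = {A, C} — none reach the full schema.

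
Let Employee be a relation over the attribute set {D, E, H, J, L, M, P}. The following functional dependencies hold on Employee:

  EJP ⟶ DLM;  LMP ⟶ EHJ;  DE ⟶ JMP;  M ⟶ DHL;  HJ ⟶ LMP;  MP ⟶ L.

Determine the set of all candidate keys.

{D, E}, {E, M}, {H, J}, {J, M}, {M, P}, {E, J, P}

{D, E}⁺: DE→JMP adds J, M, P; M→DHL adds H, L → {D, E, H, J, L, M, P}.
{E, M}⁺: M→DHL adds D, H, L; DE→JMP adds J, P → {D, E, H, J, L, M, P}.
{H, J}⁺: HJ→LMP adds L, M, P; LMP→EHJ adds E; M→DHL adds D → {D, E, H, J, L, M, P}.
{J, M}⁺: M→DHL adds D, H, L; HJ→LMP adds P; LMP→EHJ adds E → {D, E, H, J, L, M, P}.
{M, P}⁺: M→DHL adds D, H, L; LMP→EHJ adds E, J → {D, E, H, J, L, M, P}.
{E, J, P}⁺: EJP→DLM adds D, L, M; LMP→EHJ adds H → {D, E, H, J, L, M, P}.
Any other superkey contains one of these as a subset, so there are no further candidate keys.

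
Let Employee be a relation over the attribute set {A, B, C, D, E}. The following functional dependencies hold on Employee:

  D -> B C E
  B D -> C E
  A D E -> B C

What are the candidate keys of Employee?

{A, D}

Attributes A, D never appear on any right-hand side, so every candidate key must contain {A, D}.
{A, D}⁺ = {A, B, C, D, E}, which is all of the schema, so {A, D} is the only candidate key.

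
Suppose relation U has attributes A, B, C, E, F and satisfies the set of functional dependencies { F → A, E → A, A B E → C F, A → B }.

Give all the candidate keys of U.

{E}

Attribute E never appears on the right-hand side of any dependency, so E must belong to every candidate key.
{E}⁺ = {A, B, C, E, F}, which is all of the schema, so {E} is the only candidate key.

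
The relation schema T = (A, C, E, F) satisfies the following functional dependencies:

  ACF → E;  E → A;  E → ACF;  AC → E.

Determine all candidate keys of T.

E, AC

{E}⁺: E→A adds A; E→ACF adds C, F → {A, C, E, F}.
{A, C}⁺: AC→E adds E; E→ACF adds F → {A, C, E, F}. Minimal: {C}⁺ = {C}; {A}⁺ = {A} — none reach the full schema.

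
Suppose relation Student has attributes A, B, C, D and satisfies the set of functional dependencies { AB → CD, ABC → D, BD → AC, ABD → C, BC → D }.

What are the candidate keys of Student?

{A, B}⁺: AB→CD adds C, D → {A, B, C, D}. Minimal: {B}⁺ = {B}; {A}⁺ = {A} — none reach the full schema.
{B, C}⁺: BC→D adds D; BD→AC adds A → {A, B, C, D}. Minimal: {C}⁺ = {C}; {B}⁺ = {B} — none reach the full schema.
{B, D}⁺: BD→AC adds A, C → {A, B, C, D}. Minimal: {D}⁺ = {D}; {B}⁺ = {B} — none reach the full schema.
Any other superkey contains one of these as a subset, so there are no further candidate keys.

{A, B}, {B, C}, {B, D}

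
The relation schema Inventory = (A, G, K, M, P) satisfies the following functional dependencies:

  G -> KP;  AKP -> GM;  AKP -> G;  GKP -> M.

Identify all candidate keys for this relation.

Attribute A never appears on the right-hand side of any dependency, so A must belong to every candidate key.
{A}⁺ = {A}, which is not all of the schema, so we must add further attributes.
{A, G}⁺: G→KP adds K, P; AKP→GM adds M → {A, G, K, M, P}.
{A, K, P}⁺: AKP→GM adds G, M → {A, G, K, M, P}.
Any other superkey contains one of these as a subset, so there are no further candidate keys.

{A, G}, {A, K, P}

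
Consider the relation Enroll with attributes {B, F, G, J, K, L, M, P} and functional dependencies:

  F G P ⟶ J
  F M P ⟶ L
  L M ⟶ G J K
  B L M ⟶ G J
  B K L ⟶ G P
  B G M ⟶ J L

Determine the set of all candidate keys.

Attributes B, F, M never appear on any right-hand side, so every candidate key must contain {B, F, M}.
{B, F, M}⁺ = {B, F, M}, which is not all of the schema, so we must add further attributes.
{B, F, G, M}⁺: BGM→JL adds J, L; LM→GJK adds K; BKL→GP adds P → {B, F, G, J, K, L, M, P}. Minimal: {F, G, M}⁺ = {F, G, M}; {B, G, M}⁺ = {B, G, J, K, L, M, P}; {B, F, M}⁺ = {B, F, M}; … — none reach the full schema.
{B, F, L, M}⁺: LM→GJK adds G, J, K; BKL→GP adds P → {B, F, G, J, K, L, M, P}. Minimal: {F, L, M}⁺ = {F, G, J, K, L, M}; {B, L, M}⁺ = {B, G, J, K, L, M, P}; {B, F, M}⁺ = {B, F, M}; … — none reach the full schema.
{B, F, M, P}⁺: FMP→L adds L; LM→GJK adds G, J, K → {B, F, G, J, K, L, M, P}. Minimal: {F, M, P}⁺ = {F, G, J, K, L, M, P}; {B, M, P}⁺ = {B, M, P}; {B, F, P}⁺ = {B, F, P}; … — none reach the full schema.
Any other superkey contains one of these as a subset, so there are no further candidate keys.

{B, F, G, M}; {B, F, L, M}; {B, F, M, P}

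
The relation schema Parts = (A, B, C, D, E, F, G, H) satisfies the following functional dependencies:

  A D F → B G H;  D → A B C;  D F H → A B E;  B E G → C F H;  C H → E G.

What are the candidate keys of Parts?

(D, F), (D, H), (D, E, G)

Attribute D never appears on the right-hand side of any dependency, so D must belong to every candidate key.
{D}⁺ = {A, B, C, D}, which is not all of the schema, so we must add further attributes.
{D, F}⁺: D→ABC adds A, B, C; ADF→BGH adds G, H; DFH→ABE adds E → {A, B, C, D, E, F, G, H}. Minimal: {F}⁺ = {F}; {D}⁺ = {A, B, C, D} — none reach the full schema.
{D, H}⁺: D→ABC adds A, B, C; CH→EG adds E, G; BEG→CFH adds F → {A, B, C, D, E, F, G, H}. Minimal: {H}⁺ = {H}; {D}⁺ = {A, B, C, D} — none reach the full schema.
{D, E, G}⁺: D→ABC adds A, B, C; BEG→CFH adds F, H → {A, B, C, D, E, F, G, H}. Minimal: {E, G}⁺ = {E, G}; {D, G}⁺ = {A, B, C, D, G}; {D, E}⁺ = {A, B, C, D, E} — none reach the full schema.
Any other superkey contains one of these as a subset, so there are no further candidate keys.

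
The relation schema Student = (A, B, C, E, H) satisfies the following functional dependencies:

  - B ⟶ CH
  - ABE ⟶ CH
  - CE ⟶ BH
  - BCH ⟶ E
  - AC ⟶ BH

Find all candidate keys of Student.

Attribute A never appears on the right-hand side of any dependency, so A must belong to every candidate key.
{A}⁺ = {A}, which is not all of the schema, so we must add further attributes.
{A, B}⁺: B→CH adds C, H; BCH→E adds E → {A, B, C, E, H}.
{A, C}⁺: AC→BH adds B, H; BCH→E adds E → {A, B, C, E, H}.
Any other superkey contains one of these as a subset, so there are no further candidate keys.

{A, B}; {A, C}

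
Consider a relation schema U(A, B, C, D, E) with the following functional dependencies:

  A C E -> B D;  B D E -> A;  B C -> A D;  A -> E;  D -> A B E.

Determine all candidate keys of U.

AC, BC, CD

Attribute C never appears on the right-hand side of any dependency, so C must belong to every candidate key.
{C}⁺ = {C}, which is not all of the schema, so we must add further attributes.
{A, C}⁺: A→E adds E; ACE→BD adds B, D → {A, B, C, D, E}.
{B, C}⁺: BC→AD adds A, D; A→E adds E → {A, B, C, D, E}.
{C, D}⁺: D→ABE adds A, B, E → {A, B, C, D, E}.
Any other superkey contains one of these as a subset, so there are no further candidate keys.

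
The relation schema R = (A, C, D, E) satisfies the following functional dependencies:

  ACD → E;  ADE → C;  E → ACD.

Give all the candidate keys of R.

{E}⁺: E→ACD adds A, C, D → {A, C, D, E}.
{A, C, D}⁺: ACD→E adds E → {A, C, D, E}. Minimal: {C, D}⁺ = {C, D}; {A, D}⁺ = {A, D}; {A, C}⁺ = {A, C} — none reach the full schema.

E, ACD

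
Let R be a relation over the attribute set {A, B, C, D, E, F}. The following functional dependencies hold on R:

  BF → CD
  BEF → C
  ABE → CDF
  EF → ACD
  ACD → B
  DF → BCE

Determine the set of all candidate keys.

(B, F), (D, F), (E, F), (A, B, E), (A, C, D, E)

{B, F}⁺: BF→CD adds C, D; DF→BCE adds E; EF→ACD adds A → {A, B, C, D, E, F}. Minimal: {F}⁺ = {F}; {B}⁺ = {B} — none reach the full schema.
{D, F}⁺: DF→BCE adds B, C, E; EF→ACD adds A → {A, B, C, D, E, F}. Minimal: {F}⁺ = {F}; {D}⁺ = {D} — none reach the full schema.
{E, F}⁺: EF→ACD adds A, C, D; ACD→B adds B → {A, B, C, D, E, F}. Minimal: {F}⁺ = {F}; {E}⁺ = {E} — none reach the full schema.
{A, B, E}⁺: ABE→CDF adds C, D, F → {A, B, C, D, E, F}. Minimal: {B, E}⁺ = {B, E}; {A, E}⁺ = {A, E}; {A, B}⁺ = {A, B} — none reach the full schema.
{A, C, D, E}⁺: ACD→B adds B; ABE→CDF adds F → {A, B, C, D, E, F}. Minimal: {C, D, E}⁺ = {C, D, E}; {A, D, E}⁺ = {A, D, E}; {A, C, E}⁺ = {A, C, E}; … — none reach the full schema.
Any other superkey contains one of these as a subset, so there are no further candidate keys.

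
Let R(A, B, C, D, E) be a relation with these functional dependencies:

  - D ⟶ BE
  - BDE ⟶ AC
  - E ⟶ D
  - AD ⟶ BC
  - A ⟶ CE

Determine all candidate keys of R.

A, D, E

{A}⁺: A→CE adds C, E; E→D adds D; AD→BC adds B → {A, B, C, D, E}.
{D}⁺: D→BE adds B, E; BDE→AC adds A, C → {A, B, C, D, E}.
{E}⁺: E→D adds D; D→BE adds B; BDE→AC adds A, C → {A, B, C, D, E}.
Any other superkey contains one of these as a subset, so there are no further candidate keys.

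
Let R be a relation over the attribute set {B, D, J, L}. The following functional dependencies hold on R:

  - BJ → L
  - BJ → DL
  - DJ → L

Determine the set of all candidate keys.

Attributes B, J never appear on any right-hand side, so every candidate key must contain {B, J}.
{B, J}⁺ = {B, D, J, L}, which is all of the schema, so {B, J} is the only candidate key.

{B, J}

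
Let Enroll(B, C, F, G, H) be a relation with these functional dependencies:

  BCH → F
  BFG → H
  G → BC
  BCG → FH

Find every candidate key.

Attribute G never appears on the right-hand side of any dependency, so G must belong to every candidate key.
{G}⁺ = {B, C, F, G, H}, which is all of the schema, so {G} is the only candidate key.

{G}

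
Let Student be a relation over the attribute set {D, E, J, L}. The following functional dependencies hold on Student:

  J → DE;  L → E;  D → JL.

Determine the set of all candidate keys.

{D}⁺: D→JL adds J, L; J→DE adds E → {D, E, J, L}.
{J}⁺: J→DE adds D, E; D→JL adds L → {D, E, J, L}.
Any other superkey contains one of these as a subset, so there are no further candidate keys.

{D}, {J}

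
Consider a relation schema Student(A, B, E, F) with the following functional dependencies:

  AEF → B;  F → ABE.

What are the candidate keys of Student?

{F}

Attribute F never appears on the right-hand side of any dependency, so F must belong to every candidate key.
{F}⁺ = {A, B, E, F}, which is all of the schema, so {F} is the only candidate key.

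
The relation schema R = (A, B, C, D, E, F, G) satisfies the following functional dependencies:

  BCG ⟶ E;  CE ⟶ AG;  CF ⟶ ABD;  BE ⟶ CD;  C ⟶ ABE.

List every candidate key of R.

(C, F), (B, E, F)

Attribute F never appears on the right-hand side of any dependency, so F must belong to every candidate key.
{F}⁺ = {F}, which is not all of the schema, so we must add further attributes.
{C, F}⁺: CF→ABD adds A, B, D; C→ABE adds E; CE→AG adds G → {A, B, C, D, E, F, G}.
{B, E, F}⁺: BE→CD adds C, D; C→ABE adds A; CE→AG adds G → {A, B, C, D, E, F, G}.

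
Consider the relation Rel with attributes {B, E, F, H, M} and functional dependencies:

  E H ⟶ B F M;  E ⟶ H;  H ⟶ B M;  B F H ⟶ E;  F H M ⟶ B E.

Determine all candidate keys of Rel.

{E}⁺: E→H adds H; H→BM adds B, M; EH→BFM adds F → {B, E, F, H, M}.
{F, H}⁺: H→BM adds B, M; BFH→E adds E → {B, E, F, H, M}.

E; FH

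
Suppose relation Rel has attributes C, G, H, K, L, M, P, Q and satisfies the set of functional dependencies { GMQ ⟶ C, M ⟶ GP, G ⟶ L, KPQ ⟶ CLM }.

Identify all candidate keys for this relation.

(H, K, M, Q); (H, K, P, Q)

{H, K, M, Q}⁺: M→GP adds G, P; G→L adds L; KPQ→CLM adds C → {C, G, H, K, L, M, P, Q}.
{H, K, P, Q}⁺: KPQ→CLM adds C, L, M; M→GP adds G → {C, G, H, K, L, M, P, Q}.
Any other superkey contains one of these as a subset, so there are no further candidate keys.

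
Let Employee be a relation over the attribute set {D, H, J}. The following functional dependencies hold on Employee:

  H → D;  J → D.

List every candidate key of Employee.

Attributes H, J never appear on any right-hand side, so every candidate key must contain {H, J}.
{H, J}⁺ = {D, H, J}, which is all of the schema, so {H, J} is the only candidate key.

{H, J}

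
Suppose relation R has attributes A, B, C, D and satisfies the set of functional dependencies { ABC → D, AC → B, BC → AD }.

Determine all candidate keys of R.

(A, C), (B, C)

{A, C}⁺: AC→B adds B; BC→AD adds D → {A, B, C, D}. Minimal: {C}⁺ = {C}; {A}⁺ = {A} — none reach the full schema.
{B, C}⁺: BC→AD adds A, D → {A, B, C, D}. Minimal: {C}⁺ = {C}; {B}⁺ = {B} — none reach the full schema.
Any other superkey contains one of these as a subset, so there are no further candidate keys.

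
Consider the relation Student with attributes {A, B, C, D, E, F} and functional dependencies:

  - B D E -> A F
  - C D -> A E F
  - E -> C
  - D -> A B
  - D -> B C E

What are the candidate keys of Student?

{D}⁺: D→AB adds A, B; D→BCE adds C, E; BDE→AF adds F → {A, B, C, D, E, F}.
No other minimal superkey exists.

{D}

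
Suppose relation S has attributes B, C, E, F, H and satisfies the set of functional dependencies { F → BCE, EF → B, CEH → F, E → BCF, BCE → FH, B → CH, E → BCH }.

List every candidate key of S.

(E), (F)

{E}⁺: E→BCF adds B, C, F; BCE→FH adds H → {B, C, E, F, H}.
{F}⁺: F→BCE adds B, C, E; BCE→FH adds H → {B, C, E, F, H}.
Any other superkey contains one of these as a subset, so there are no further candidate keys.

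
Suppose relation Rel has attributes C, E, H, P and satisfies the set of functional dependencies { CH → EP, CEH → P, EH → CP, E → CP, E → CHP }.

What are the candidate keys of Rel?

{E}⁺: E→CP adds C, P; E→CHP adds H → {C, E, H, P}.
{C, H}⁺: CH→EP adds E, P → {C, E, H, P}. Minimal: {H}⁺ = {H}; {C}⁺ = {C} — none reach the full schema.

{E}; {C, H}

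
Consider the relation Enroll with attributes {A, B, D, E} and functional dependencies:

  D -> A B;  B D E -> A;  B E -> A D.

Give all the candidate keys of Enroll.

Attribute E never appears on the right-hand side of any dependency, so E must belong to every candidate key.
{E}⁺ = {E}, which is not all of the schema, so we must add further attributes.
{B, E}⁺: BE→AD adds A, D → {A, B, D, E}. Minimal: {E}⁺ = {E}; {B}⁺ = {B} — none reach the full schema.
{D, E}⁺: D→AB adds A, B → {A, B, D, E}. Minimal: {E}⁺ = {E}; {D}⁺ = {A, B, D} — none reach the full schema.

BE; DE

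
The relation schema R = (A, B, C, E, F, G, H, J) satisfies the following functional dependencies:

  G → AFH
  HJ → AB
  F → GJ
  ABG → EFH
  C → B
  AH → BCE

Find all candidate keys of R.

{F}⁺: F→GJ adds G, J; G→AFH adds A, H; HJ→AB adds B; ABG→EFH adds E; AH→BCE adds C → {A, B, C, E, F, G, H, J}.
{G}⁺: G→AFH adds A, F, H; F→GJ adds J; AH→BCE adds B, C, E → {A, B, C, E, F, G, H, J}.

{F}, {G}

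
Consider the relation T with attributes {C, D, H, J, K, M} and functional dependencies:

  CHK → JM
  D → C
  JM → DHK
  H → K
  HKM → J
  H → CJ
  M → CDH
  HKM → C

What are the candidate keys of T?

{H}⁺: H→K adds K; H→CJ adds C, J; CHK→JM adds M; JM→DHK adds D → {C, D, H, J, K, M}.
{M}⁺: M→CDH adds C, D, H; H→K adds K; HKM→J adds J → {C, D, H, J, K, M}.
Any other superkey contains one of these as a subset, so there are no further candidate keys.

H; M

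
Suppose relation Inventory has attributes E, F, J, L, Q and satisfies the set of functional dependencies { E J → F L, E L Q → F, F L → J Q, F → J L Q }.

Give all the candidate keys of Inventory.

Attribute E never appears on the right-hand side of any dependency, so E must belong to every candidate key.
{E}⁺ = {E}, which is not all of the schema, so we must add further attributes.
{E, F}⁺: F→JLQ adds J, L, Q → {E, F, J, L, Q}. Minimal: {F}⁺ = {F, J, L, Q}; {E}⁺ = {E} — none reach the full schema.
{E, J}⁺: EJ→FL adds F, L; FL→JQ adds Q → {E, F, J, L, Q}. Minimal: {J}⁺ = {J}; {E}⁺ = {E} — none reach the full schema.
{E, L, Q}⁺: ELQ→F adds F; FL→JQ adds J → {E, F, J, L, Q}. Minimal: {L, Q}⁺ = {L, Q}; {E, Q}⁺ = {E, Q}; {E, L}⁺ = {E, L} — none reach the full schema.

EF; EJ; ELQ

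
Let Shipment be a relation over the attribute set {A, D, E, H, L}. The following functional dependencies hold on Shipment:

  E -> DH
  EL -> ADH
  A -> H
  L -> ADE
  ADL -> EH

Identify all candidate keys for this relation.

{L}

Attribute L never appears on the right-hand side of any dependency, so L must belong to every candidate key.
{L}⁺ = {A, D, E, H, L}, which is all of the schema, so {L} is the only candidate key.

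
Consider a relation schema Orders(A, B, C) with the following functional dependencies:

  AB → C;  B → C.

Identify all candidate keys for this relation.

AB

Attributes A, B never appear on any right-hand side, so every candidate key must contain {A, B}.
{A, B}⁺ = {A, B, C}, which is all of the schema, so {A, B} is the only candidate key.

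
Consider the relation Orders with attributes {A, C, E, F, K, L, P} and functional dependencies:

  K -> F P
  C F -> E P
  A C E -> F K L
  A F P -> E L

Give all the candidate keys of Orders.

(A, C, E), (A, C, F), (A, C, K)

Attributes A, C never appear on any right-hand side, so every candidate key must contain {A, C}.
{A, C}⁺ = {A, C}, which is not all of the schema, so we must add further attributes.
{A, C, E}⁺: ACE→FKL adds F, K, L; K→FP adds P → {A, C, E, F, K, L, P}. Minimal: {C, E}⁺ = {C, E}; {A, E}⁺ = {A, E}; {A, C}⁺ = {A, C} — none reach the full schema.
{A, C, F}⁺: CF→EP adds E, P; ACE→FKL adds K, L → {A, C, E, F, K, L, P}. Minimal: {C, F}⁺ = {C, E, F, P}; {A, F}⁺ = {A, F}; {A, C}⁺ = {A, C} — none reach the full schema.
{A, C, K}⁺: K→FP adds F, P; CF→EP adds E; ACE→FKL adds L → {A, C, E, F, K, L, P}. Minimal: {C, K}⁺ = {C, E, F, K, P}; {A, K}⁺ = {A, E, F, K, L, P}; {A, C}⁺ = {A, C} — none reach the full schema.
Any other superkey contains one of these as a subset, so there are no further candidate keys.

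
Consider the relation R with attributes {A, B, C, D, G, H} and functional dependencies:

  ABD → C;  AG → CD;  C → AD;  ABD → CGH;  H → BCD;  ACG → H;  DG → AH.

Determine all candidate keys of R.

{H}, {A, G}, {B, C}, {C, G}, {D, G}, {A, B, D}

{H}⁺: H→BCD adds B, C, D; C→AD adds A; ABD→CGH adds G → {A, B, C, D, G, H}.
{A, G}⁺: AG→CD adds C, D; ACG→H adds H; H→BCD adds B → {A, B, C, D, G, H}. Minimal: {G}⁺ = {G}; {A}⁺ = {A} — none reach the full schema.
{B, C}⁺: C→AD adds A, D; ABD→CGH adds G, H → {A, B, C, D, G, H}. Minimal: {C}⁺ = {A, C, D}; {B}⁺ = {B} — none reach the full schema.
{C, G}⁺: C→AD adds A, D; ACG→H adds H; H→BCD adds B → {A, B, C, D, G, H}. Minimal: {G}⁺ = {G}; {C}⁺ = {A, C, D} — none reach the full schema.
{D, G}⁺: DG→AH adds A, H; AG→CD adds C; H→BCD adds B → {A, B, C, D, G, H}. Minimal: {G}⁺ = {G}; {D}⁺ = {D} — none reach the full schema.
{A, B, D}⁺: ABD→C adds C; ABD→CGH adds G, H → {A, B, C, D, G, H}. Minimal: {B, D}⁺ = {B, D}; {A, D}⁺ = {A, D}; {A, B}⁺ = {A, B} — none reach the full schema.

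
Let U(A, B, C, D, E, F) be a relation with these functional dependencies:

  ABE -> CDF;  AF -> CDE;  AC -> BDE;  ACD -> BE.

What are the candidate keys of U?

AC; AF; ABE

Attribute A never appears on the right-hand side of any dependency, so A must belong to every candidate key.
{A}⁺ = {A}, which is not all of the schema, so we must add further attributes.
{A, C}⁺: AC→BDE adds B, D, E; ABE→CDF adds F → {A, B, C, D, E, F}. Minimal: {C}⁺ = {C}; {A}⁺ = {A} — none reach the full schema.
{A, F}⁺: AF→CDE adds C, D, E; AC→BDE adds B → {A, B, C, D, E, F}. Minimal: {F}⁺ = {F}; {A}⁺ = {A} — none reach the full schema.
{A, B, E}⁺: ABE→CDF adds C, D, F → {A, B, C, D, E, F}. Minimal: {B, E}⁺ = {B, E}; {A, E}⁺ = {A, E}; {A, B}⁺ = {A, B} — none reach the full schema.
Any other superkey contains one of these as a subset, so there are no further candidate keys.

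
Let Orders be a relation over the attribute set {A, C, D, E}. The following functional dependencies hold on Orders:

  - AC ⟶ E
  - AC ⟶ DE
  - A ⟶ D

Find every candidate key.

(A, C)

{A, C}⁺: AC→E adds E; AC→DE adds D → {A, C, D, E}. Minimal: {C}⁺ = {C}; {A}⁺ = {A, D} — none reach the full schema.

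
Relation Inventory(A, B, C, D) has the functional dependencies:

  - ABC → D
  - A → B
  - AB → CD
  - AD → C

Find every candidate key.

Attribute A never appears on the right-hand side of any dependency, so A must belong to every candidate key.
{A}⁺ = {A, B, C, D}, which is all of the schema, so {A} is the only candidate key.

A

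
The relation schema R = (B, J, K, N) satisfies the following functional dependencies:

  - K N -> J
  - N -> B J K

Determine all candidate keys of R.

{N}

Attribute N never appears on the right-hand side of any dependency, so N must belong to every candidate key.
{N}⁺ = {B, J, K, N}, which is all of the schema, so {N} is the only candidate key.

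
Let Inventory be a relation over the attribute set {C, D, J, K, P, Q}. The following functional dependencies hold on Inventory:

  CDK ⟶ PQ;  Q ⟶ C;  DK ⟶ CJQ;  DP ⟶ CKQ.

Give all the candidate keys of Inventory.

Attribute D never appears on the right-hand side of any dependency, so D must belong to every candidate key.
{D}⁺ = {D}, which is not all of the schema, so we must add further attributes.
{D, K}⁺: DK→CJQ adds C, J, Q; CDK→PQ adds P → {C, D, J, K, P, Q}. Minimal: {K}⁺ = {K}; {D}⁺ = {D} — none reach the full schema.
{D, P}⁺: DP→CKQ adds C, K, Q; DK→CJQ adds J → {C, D, J, K, P, Q}. Minimal: {P}⁺ = {P}; {D}⁺ = {D} — none reach the full schema.

DK; DP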